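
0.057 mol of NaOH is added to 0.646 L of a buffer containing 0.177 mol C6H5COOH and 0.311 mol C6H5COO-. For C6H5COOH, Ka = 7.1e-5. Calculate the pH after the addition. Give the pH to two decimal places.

pH = 4.64

OH- converts C6H5COOH to C6H5COO-: C6H5COOH → 0.12 mol, C6H5COO- → 0.368 mol.
pKa = −log(7.1 × 10^-5) = 4.149
Henderson–Hasselbalch with mole ratio 0.368/0.12: pH = 4.149 + (+0.487)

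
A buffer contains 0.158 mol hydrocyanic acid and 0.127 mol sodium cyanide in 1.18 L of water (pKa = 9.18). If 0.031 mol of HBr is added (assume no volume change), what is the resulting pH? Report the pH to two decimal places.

Added H+ converts CN- to HCN: HCN → 0.189 mol, CN- → 0.096 mol.
pH = pKa + log([A⁻]/[HA]) = 9.18 + log(0.096/0.189) = 9.18 -0.294

pH = 8.89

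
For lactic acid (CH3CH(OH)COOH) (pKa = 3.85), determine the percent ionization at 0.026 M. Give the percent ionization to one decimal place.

7.1%

CH3CH(OH)COOH ⇌ CH3CH(OH)COO- + H+; let x = [H+] at equilibrium.
Ka = 10^(−3.85) = 1.41 × 10^-4
Solve x² + 0.000141x − 3.67e-06 = 0 → x = 1.85 × 10^-3 M
% ionization = x/C₀ × 100% = 1.85 × 10^-3/0.026 × 100% = 7.1%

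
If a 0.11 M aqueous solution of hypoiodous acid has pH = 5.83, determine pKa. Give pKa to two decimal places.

pKa = 10.70

[H+] = 10^(-5.83) = 1.48 × 10^-6 M
At equilibrium [HA] = 0.11 − 1.48 × 10^-6 = 1.10 × 10^-1 M
Ka = [H+][A-]/[HA] = (1.48 × 10^-6)² / 1.10 × 10^-1 = 1.99 × 10^-11
pKa = -log(1.99 × 10^-11) = 10.70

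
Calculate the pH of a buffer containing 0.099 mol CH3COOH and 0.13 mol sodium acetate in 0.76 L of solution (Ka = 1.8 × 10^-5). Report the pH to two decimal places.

pKa = −log(1.8 × 10^-5) = 4.745
Using pH = pKa + log([base]/[acid]) with [base]/[acid] = 0.13/0.099:
pH = 4.745 + (+0.118) = 4.86

pH = 4.86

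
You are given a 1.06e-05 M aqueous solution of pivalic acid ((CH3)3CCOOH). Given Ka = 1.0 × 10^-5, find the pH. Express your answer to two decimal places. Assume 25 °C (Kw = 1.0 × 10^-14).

(CH3)3CCOOH ⇌ (CH3)3CCOO- + H+
Let x = [H+] at equilibrium. Ka = x²/(1.06e-05 − x).
x is not negligible relative to C₀; solve x² + 1e-05·x − 1.06e-10 = 0.
x = (−Ka + √(Ka² + 4·Ka·C₀))/2 = 6.45 × 10^-6 M
pH = −log(6.45 × 10^-6) = 5.19

pH = 5.19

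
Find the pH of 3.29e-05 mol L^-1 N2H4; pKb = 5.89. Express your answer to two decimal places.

N2H4 + H2O ⇌ N2H5+ + OH-
Kb = 10^(−5.89) = 1.29 × 10^-6
Kb = x²/(3.29e-05 − x) = 1.29 × 10^-6
x is not negligible relative to C₀; solve x² + 1.29e-06·x − 4.24e-11 = 0.
x = (−Kb + √(Kb² + 4·Kb·C₀))/2 = 5.90 × 10^-6 M
pOH = −log(5.90 × 10^-6) = 5.23; pH = 14.00 − 5.23 = 8.77

pH = 8.77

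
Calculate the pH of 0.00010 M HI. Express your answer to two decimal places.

pH = 4.00

HI is a strong acid and dissociates completely, so [H+] = 0.00010 M.
pH = -log(0.0001) = 4.00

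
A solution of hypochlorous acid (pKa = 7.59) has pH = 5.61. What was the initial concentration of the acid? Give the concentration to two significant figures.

C₀ = 2.4 × 10^-4 M

[H+] = 10^(-5.61) = 2.45 × 10^-6 M = x
Ka = 10^(−7.59) = 2.57 × 10^-8
Ka = x²/(C₀ − x) ⇒ C₀ = x + x²/Ka
C₀ = 2.45 × 10^-6 + (2.45 × 10^-6)²/(2.57 × 10^-8) = 2.36 × 10^-4 M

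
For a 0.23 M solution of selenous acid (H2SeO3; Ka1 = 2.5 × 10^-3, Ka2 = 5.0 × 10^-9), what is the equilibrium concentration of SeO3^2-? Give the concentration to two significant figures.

First ionization gives [H+] ≈ [HSeO3-] = 2.28 × 10^-2 M.
Second step: Ka2 = [H+][SeO3^2-]/[HSeO3-] ≈ [SeO3^2-] (since [H+] ≈ [HSeO3-]).
So [SeO3^2-] ≈ Ka2.

5.0 × 10^-9 M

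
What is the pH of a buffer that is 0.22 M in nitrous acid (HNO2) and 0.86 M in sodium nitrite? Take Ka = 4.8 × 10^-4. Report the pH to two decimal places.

pKa = −log(4.8 × 10^-4) = 3.319
pH = pKa + log([A⁻]/[HA]) = 3.319 + log(0.86/0.22)
pH = 3.319 + (+0.592) = 3.91

pH = 3.91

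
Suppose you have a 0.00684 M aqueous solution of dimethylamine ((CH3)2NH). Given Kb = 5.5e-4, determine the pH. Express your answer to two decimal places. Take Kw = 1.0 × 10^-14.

(CH3)2NH + H2O ⇌ (CH3)2NH2+ + OH-
Kb = x²/(0.00684 − x) = 5.5 × 10^-4
The 5% rule fails; solving x² + Kb·x − Kb·C₀ = 0 exactly:
x = (−Kb + √(Kb² + 4·Kb·C₀))/2 = 1.68 × 10^-3 M
pOH = −log(1.68 × 10^-3) = 2.77; pH = 14.00 − 2.77 = 11.23

pH = 11.23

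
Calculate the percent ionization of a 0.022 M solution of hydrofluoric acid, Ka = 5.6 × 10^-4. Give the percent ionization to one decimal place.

HF ⇌ F- + H+; let x = [H+] at equilibrium.
Solve x² + 0.00056x − 1.23e-05 = 0 → x = 3.24 × 10^-3 M
% ionization = x/C₀ × 100% = 3.24 × 10^-3/0.022 × 100% = 14.7%

14.7%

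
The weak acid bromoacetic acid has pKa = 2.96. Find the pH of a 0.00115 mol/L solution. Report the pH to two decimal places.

pH = 3.15

BrCH2COOH ⇌ BrCH2COO- + H+
Ka = 10^(−2.96) = 1.10 × 10^-3
From the ICE table, Ka = [H+]²/(0.00115 − [H+]) = 1.10 × 10^-3.
[H+] is not negligible relative to C₀; solve [H+]² + 0.0011·[H+] − 1.26e-06 = 0.
[H+] = [−0.0011 + √(0.0011² + 5.06e-06)]/2 = 7.02 × 10^-4 M
pH = −log(7.02 × 10^-4) = 3.15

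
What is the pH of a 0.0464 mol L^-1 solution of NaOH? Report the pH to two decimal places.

NaOH is a strong base; [OH-] = 0.0464 M.
pOH = -log(0.0464) = 1.33
pH = 14.00 - 1.33 = 12.67

pH = 12.67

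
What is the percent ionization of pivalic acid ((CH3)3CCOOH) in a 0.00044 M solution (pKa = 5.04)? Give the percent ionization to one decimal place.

(CH3)3CCOOH ⇌ (CH3)3CCOO- + H+; let x = [H+] at equilibrium.
Ka = 10^(−5.04) = 9.12 × 10^-6
Ka = x²/(C₀ − x); solving the quadratic gives x = 5.90 × 10^-5 M.
Fraction ionized = 5.90 × 10^-5 / 0.00044 = 0.1341 → 13.4%

13.4%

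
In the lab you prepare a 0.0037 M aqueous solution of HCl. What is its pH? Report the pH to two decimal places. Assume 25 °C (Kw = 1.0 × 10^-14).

pH = 2.43

HCl is a strong acid and dissociates completely, so [H+] = 0.0037 M.
pH = -log(0.0037) = 2.43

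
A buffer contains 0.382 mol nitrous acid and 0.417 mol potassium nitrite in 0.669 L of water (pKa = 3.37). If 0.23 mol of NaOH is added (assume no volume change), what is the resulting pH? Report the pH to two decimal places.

pH = 4.00

OH- converts HNO2 to NO2-: HNO2 → 0.152 mol, NO2- → 0.647 mol.
pH = pKa + log(n_NO2-/n_HNO2) = 3.37 + log(0.647/0.152) = 3.37 + (+0.629)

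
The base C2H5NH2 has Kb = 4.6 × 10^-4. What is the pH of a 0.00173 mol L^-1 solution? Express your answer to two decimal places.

pH = 10.84

C2H5NH2 + H2O ⇌ C2H5NH3+ + OH-
Kb = [OH-]²/(0.00173 − [OH-]) = 4.6 × 10^-4
The 5% rule fails; solving [OH-]² + Kb·[OH-] − Kb·C₀ = 0 exactly:
[OH-] = [−0.00046 + √(0.00046² + 3.18e-06)]/2 = 6.91 × 10^-4 M
pOH = −log(6.91 × 10^-4) = 3.16; pH = 14.00 − 3.16 = 10.84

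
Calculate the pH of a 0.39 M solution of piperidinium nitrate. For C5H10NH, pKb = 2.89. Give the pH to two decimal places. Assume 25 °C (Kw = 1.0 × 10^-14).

C5H10NH2+ is the conjugate acid of the weak base C5H10NH.
Kb = 10^(−2.89) = 1.29 × 10^-3
Ka = Kw/Kb = 1.0×10^-14 / 1.29 × 10^-3 = 7.75 × 10^-12
From the ICE table, Ka = x²/(0.39 − x) = 7.75 × 10^-12.
Neglecting x in the denominator: x = √(7.75 × 10^-12 × 0.39) = 1.74 × 10^-6 M
Check: 0.00045% ionized — well under 5%, approximation valid.
pH = −log[H+] = −log(1.74 × 10^-6) = 5.76

pH = 5.76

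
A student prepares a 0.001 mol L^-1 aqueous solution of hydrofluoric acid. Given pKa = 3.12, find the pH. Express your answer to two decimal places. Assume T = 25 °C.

pH = 3.24

HF ⇌ F- + H+
Ka = 10^(−3.12) = 7.59 × 10^-4
Let x = [H+] at equilibrium. Ka = x²/(0.001 − x).
x is not negligible relative to C₀; solve x² + 0.000759·x − 7.59e-07 = 0.
x = [−0.000759 + √(0.000759² + 3.04e-06)]/2 = 5.71 × 10^-4 M
pH = −log[H+] = −log(5.71 × 10^-4) = 3.24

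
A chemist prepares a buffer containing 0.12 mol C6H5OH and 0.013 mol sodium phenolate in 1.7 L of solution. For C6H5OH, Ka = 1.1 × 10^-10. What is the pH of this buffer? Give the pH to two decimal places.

pKa = −log(1.1 × 10^-10) = 9.959
Henderson–Hasselbalch: pH = pKa + log([C6H5O-]/[C6H5OH]) = 9.959 + log(0.013/0.12)
pH = 9.959 + (-0.965) = 8.99

pH = 8.99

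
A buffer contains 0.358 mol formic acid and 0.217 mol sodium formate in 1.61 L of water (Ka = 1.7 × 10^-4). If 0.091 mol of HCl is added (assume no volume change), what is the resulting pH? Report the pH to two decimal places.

Added H+ converts HCOO- to HCOOH: HCOOH → 0.449 mol, HCOO- → 0.126 mol.
pKa = −log(1.7 × 10^-4) = 3.770
Henderson–Hasselbalch with mole ratio 0.126/0.449: pH = 3.770 + (-0.552)

pH = 3.22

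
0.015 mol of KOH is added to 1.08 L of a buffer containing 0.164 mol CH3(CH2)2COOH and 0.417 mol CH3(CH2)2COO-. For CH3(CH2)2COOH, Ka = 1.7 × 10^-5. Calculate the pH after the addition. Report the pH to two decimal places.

pH = 5.23

OH- converts CH3(CH2)2COOH to CH3(CH2)2COO-: CH3(CH2)2COOH → 0.149 mol, CH3(CH2)2COO- → 0.432 mol.
pKa = −log(1.7 × 10^-5) = 4.770
pH = pKa + log([A⁻]/[HA]) = 4.770 + log(0.432/0.149) = 4.770 +0.462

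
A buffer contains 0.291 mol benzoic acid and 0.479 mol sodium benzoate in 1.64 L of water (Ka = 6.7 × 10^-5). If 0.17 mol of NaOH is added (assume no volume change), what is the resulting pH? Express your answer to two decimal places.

pH = 4.90

After neutralization: n(C6H5COOH) = 0.121 mol, n(C6H5COO-) = 0.649 mol.
pKa = −log(6.7 × 10^-5) = 4.174
Henderson–Hasselbalch with mole ratio 0.649/0.121: pH = 4.174 + (+0.729)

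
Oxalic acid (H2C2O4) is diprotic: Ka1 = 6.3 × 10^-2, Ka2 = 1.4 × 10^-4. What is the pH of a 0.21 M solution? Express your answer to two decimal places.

Ka1 ≫ Ka2, so treat the first dissociation as the only significant source of H+.
Ka1 = x²/(0.21 − x) = 6.3 × 10^-2
Solving the quadratic: x = (−Ka1 + √(Ka1² + 4·Ka1·C₀))/2 = 8.78 × 10^-2 M
pH = −log(8.78 × 10^-2) = 1.06

pH = 1.06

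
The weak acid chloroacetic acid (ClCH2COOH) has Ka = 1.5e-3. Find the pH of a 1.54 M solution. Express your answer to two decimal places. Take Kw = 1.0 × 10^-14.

ClCH2COOH ⇌ ClCH2COO- + H+
From the ICE table, Ka = [H+]²/(1.54 − [H+]) = 1.5 × 10^-3.
Assume [H+] ≪ 1.54: [H+] ≈ √(1.5 × 10^-3 × 1.54) = 4.81 × 10^-2 M
pH = −log[H+] = −log(4.81 × 10^-2) = 1.32

pH = 1.32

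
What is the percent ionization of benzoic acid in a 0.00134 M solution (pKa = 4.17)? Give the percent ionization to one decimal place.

C6H5COOH ⇌ C6H5COO- + H+; let x = [H+] at equilibrium.
Ka = 10^(−4.17) = 6.76 × 10^-5
Solve x² + 6.76e-05x − 9.06e-08 = 0 → x = 2.69 × 10^-4 M
Fraction ionized = 2.69 × 10^-4 / 0.00134 = 0.2007 → 20.1%

20.1%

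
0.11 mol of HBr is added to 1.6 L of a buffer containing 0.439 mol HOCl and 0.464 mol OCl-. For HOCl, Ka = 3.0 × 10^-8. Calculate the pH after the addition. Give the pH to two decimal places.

After neutralization: n(HOCl) = 0.549 mol, n(OCl-) = 0.354 mol.
pKa = −log(3.0 × 10^-8) = 7.523
pH = pKa + log([A⁻]/[HA]) = 7.523 + log(0.354/0.549) = 7.523 -0.191

pH = 7.33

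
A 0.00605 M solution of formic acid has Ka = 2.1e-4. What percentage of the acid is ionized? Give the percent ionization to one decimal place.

17.0%

HCOOH ⇌ HCOO- + H+; let x = [H+] at equilibrium.
Ka = x²/(C₀ − x); solving the quadratic gives x = 1.03 × 10^-3 M.
% ionization = x/C₀ × 100% = 1.03 × 10^-3/0.00605 × 100% = 17.0%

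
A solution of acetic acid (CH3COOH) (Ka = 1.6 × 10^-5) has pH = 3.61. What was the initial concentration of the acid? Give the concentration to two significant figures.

C₀ = 4.0 × 10^-3 M

[H+] = 10^(-3.61) = 2.45 × 10^-4 M = x
Ka = x²/(C₀ − x) ⇒ C₀ = x + x²/Ka
C₀ = 2.45 × 10^-4 + (2.45 × 10^-4)²/(1.6 × 10^-5) = 4.00 × 10^-3 M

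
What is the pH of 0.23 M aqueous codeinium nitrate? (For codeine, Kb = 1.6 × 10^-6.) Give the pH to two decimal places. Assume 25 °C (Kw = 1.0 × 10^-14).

C18H22NO3+ is the conjugate acid of the weak base C18H21NO3.
Ka = Kw/Kb = 1.0×10^-14 / 1.6 × 10^-6 = 6.25 × 10^-9
From the ICE table, Ka = [H+]²/(0.23 − [H+]) = 6.25 × 10^-9.
Since Ka ≪ C₀, [H+] ≈ √(Ka·C₀) = 3.79 × 10^-5 M.
([H+]/C₀ = 0.016% < 5%, so the approximation holds.)
pH = −log[H+] = −log(3.79 × 10^-5) = 4.42

pH = 4.42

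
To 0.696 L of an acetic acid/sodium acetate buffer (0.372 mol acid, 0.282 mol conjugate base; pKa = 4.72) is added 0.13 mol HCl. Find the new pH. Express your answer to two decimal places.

After neutralization: n(CH3COOH) = 0.502 mol, n(CH3COO-) = 0.152 mol.
pH = pKa + log(n_CH3COO-/n_CH3COOH) = 4.72 + log(0.152/0.502) = 4.72 + (-0.519)

pH = 4.20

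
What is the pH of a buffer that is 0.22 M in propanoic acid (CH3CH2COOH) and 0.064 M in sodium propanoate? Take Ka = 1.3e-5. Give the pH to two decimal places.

pH = 4.35

pKa = −log(1.3 × 10^-5) = 4.886
Henderson–Hasselbalch: pH = pKa + log([CH3CH2COO-]/[CH3CH2COOH]) = 4.886 + log(0.064/0.22)
pH = 4.886 + (-0.536) = 4.35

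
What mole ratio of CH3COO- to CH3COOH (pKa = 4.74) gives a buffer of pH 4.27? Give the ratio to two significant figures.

ratio = 0.34

pH = pKa + log(r) ⇒ log(r) = 4.27 − 4.74 = -0.47
r = [CH3COO-]/[CH3COOH] = 10^(-0.47) = 0.339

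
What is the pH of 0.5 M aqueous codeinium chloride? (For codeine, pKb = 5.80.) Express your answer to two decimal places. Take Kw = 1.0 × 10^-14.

pH = 4.25

C18H22NO3+ is the conjugate acid of the weak base C18H21NO3.
Kb = 10^(−5.80) = 1.58 × 10^-6
Ka = Kw/Kb = 1.0×10^-14 / 1.58 × 10^-6 = 6.33 × 10^-9
Let x = [H+] at equilibrium. Ka = x²/(0.5 − x).
Assume x ≪ 0.5: x ≈ √(6.33 × 10^-9 × 0.5) = 5.63 × 10^-5 M
pH = −log[H+] = −log(5.63 × 10^-5) = 4.25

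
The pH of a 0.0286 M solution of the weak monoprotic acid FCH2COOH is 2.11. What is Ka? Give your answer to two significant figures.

Ka = 2.9 × 10^-3

[H+] = 10^(-2.11) = 7.76 × 10^-3 M
At equilibrium [HA] = 0.0286 − 7.76 × 10^-3 = 2.08 × 10^-2 M
Ka = [H+][A-]/[HA] = (7.76 × 10^-3)² / 2.08 × 10^-2 = 2.9 × 10^-3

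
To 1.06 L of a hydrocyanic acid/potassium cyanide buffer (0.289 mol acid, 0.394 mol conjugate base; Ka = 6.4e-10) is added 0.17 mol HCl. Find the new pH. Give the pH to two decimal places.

Added H+ converts CN- to HCN: HCN → 0.459 mol, CN- → 0.224 mol.
pKa = −log(6.4 × 10^-10) = 9.194
Henderson–Hasselbalch with mole ratio 0.224/0.459: pH = 9.194 + (-0.312)

pH = 8.88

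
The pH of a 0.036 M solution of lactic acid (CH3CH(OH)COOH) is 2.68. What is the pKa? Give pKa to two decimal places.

pKa = 3.89

[H+] = 10^(-2.68) = 2.09 × 10^-3 M
At equilibrium [HA] = 0.036 − 2.09 × 10^-3 = 3.39 × 10^-2 M
Ka = [H+][A-]/[HA] = (2.09 × 10^-3)² / 3.39 × 10^-2 = 1.29 × 10^-4
pKa = -log(1.29 × 10^-4) = 3.89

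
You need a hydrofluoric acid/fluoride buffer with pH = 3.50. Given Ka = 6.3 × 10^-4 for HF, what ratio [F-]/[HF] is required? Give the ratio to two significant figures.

pKa = -log(6.3 × 10^-4) = 3.201
pH = pKa + log(r) ⇒ log(r) = 3.50 − 3.201 = +0.299
r = [F-]/[HF] = 10^(+0.299) = 1.99

ratio = 2.0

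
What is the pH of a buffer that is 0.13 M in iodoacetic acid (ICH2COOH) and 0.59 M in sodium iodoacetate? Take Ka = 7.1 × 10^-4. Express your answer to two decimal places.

pH = 3.81

pKa = −log(7.1 × 10^-4) = 3.149
Henderson–Hasselbalch: pH = pKa + log([ICH2COO-]/[ICH2COOH]) = 3.149 + log(0.59/0.13)
pH = 3.149 + (+0.657) = 3.81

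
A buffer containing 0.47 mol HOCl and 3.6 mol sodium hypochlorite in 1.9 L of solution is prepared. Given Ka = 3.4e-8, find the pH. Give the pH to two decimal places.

pKa = −log(3.4 × 10^-8) = 7.469
pH = pKa + log([A⁻]/[HA]) = 7.469 + log(3.6/0.47)
pH = 7.469 + (+0.884) = 8.35

pH = 8.35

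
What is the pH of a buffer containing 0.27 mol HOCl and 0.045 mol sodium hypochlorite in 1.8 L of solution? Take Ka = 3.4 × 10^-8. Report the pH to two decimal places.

pH = 6.69

pKa = −log(3.4 × 10^-8) = 7.469
Using pH = pKa + log([base]/[acid]) with [base]/[acid] = 0.045/0.27:
pH = 7.469 + (-0.778) = 6.69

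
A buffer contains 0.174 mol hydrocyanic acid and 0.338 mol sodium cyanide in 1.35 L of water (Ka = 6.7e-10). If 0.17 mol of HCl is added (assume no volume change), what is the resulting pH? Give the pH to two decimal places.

After neutralization: n(HCN) = 0.344 mol, n(CN-) = 0.168 mol.
pKa = −log(6.7 × 10^-10) = 9.174
pH = pKa + log(n_CN-/n_HCN) = 9.174 + log(0.168/0.344) = 9.174 + (-0.311)

pH = 8.86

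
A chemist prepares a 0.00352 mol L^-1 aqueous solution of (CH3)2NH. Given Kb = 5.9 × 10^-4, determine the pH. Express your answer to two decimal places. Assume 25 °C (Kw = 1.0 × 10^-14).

pH = 11.07

(CH3)2NH + H2O ⇌ (CH3)2NH2+ + OH-
Let x = [OH-] at equilibrium. Kb = x²/(0.00352 − x).
x is not negligible relative to C₀; solve x² + 0.00059·x − 2.08e-06 = 0.
x = (−Kb + √(Kb² + 4·Kb·C₀))/2 = 1.18 × 10^-3 M
pOH = −log(1.18 × 10^-3) = 2.93; pH = 14.00 − 2.93 = 11.07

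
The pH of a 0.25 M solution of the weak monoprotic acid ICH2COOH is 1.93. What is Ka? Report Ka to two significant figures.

Ka = 5.8 × 10^-4

[H+] = 10^(-1.93) = 1.17 × 10^-2 M
At equilibrium [HA] = 0.25 − 1.17 × 10^-2 = 2.38 × 10^-1 M
Ka = [H+][A-]/[HA] = (1.17 × 10^-2)² / 2.38 × 10^-1 = 5.8 × 10^-4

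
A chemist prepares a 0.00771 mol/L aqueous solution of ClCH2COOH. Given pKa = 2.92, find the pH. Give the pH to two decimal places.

pH = 2.60

ClCH2COOH ⇌ ClCH2COO- + H+
Ka = 10^(−2.92) = 1.20 × 10^-3
Let x = [H+] at equilibrium. Ka = x²/(0.00771 − x).
x is not negligible relative to C₀; solve x² + 0.0012·x − 9.25e-06 = 0.
x = (−Ka + √(Ka² + 4·Ka·C₀))/2 = 2.50 × 10^-3 M
pH = −log(2.50 × 10^-3) = 2.60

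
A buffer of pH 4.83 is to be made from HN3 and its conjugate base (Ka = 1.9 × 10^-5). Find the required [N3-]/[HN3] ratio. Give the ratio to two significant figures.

ratio = 1.3

pKa = -log(1.9 × 10^-5) = 4.721
pH = pKa + log(r) ⇒ log(r) = 4.83 − 4.721 = +0.109
r = [N3-]/[HN3] = 10^(+0.109) = 1.29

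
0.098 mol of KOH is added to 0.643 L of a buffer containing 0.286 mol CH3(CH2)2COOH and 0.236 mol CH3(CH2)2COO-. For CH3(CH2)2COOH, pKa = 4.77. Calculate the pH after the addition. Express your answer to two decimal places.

pH = 5.02

After neutralization: n(CH3(CH2)2COOH) = 0.188 mol, n(CH3(CH2)2COO-) = 0.334 mol.
pH = pKa + log([A⁻]/[HA]) = 4.77 + log(0.334/0.188) = 4.77 +0.250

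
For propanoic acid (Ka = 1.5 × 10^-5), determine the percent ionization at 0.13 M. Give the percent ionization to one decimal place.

1.1%

CH3CH2COOH ⇌ CH3CH2COO- + H+; let x = [H+] at equilibrium.
x ≈ √(Ka·C₀) = √(1.5 × 10^-5 × 0.13) = 1.40 × 10^-3 M
Fraction ionized = 1.40 × 10^-3 / 0.13 = 0.0108 → 1.1%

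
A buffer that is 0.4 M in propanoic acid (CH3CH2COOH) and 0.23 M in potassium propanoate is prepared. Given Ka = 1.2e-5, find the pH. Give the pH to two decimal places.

pKa = −log(1.2 × 10^-5) = 4.921
Using pH = pKa + log([base]/[acid]) with [base]/[acid] = 0.23/0.4:
pH = 4.921 + (-0.240) = 4.68

pH = 4.68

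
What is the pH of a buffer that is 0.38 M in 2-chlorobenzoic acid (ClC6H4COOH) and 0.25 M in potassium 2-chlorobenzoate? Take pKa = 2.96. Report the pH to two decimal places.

pH = 2.78

Using pH = pKa + log([base]/[acid]) with [base]/[acid] = 0.25/0.38:
pH = 2.96 + (-0.182) = 2.78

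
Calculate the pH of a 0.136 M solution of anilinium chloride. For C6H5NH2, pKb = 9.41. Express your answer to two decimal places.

pH = 2.73

C6H5NH3+ is the conjugate acid of the weak base C6H5NH2.
Kb = 10^(−9.41) = 3.89 × 10^-10
Ka = Kw/Kb = 1.0×10^-14 / 3.89 × 10^-10 = 2.57 × 10^-5
Let x = [H+] at equilibrium. Ka = x²/(0.136 − x).
Since Ka ≪ C₀, x ≈ √(Ka·C₀) = 1.87 × 10^-3 M.
Check: 1.4% ionized — well under 5%, approximation valid.
pH = −log(1.87 × 10^-3) = 2.73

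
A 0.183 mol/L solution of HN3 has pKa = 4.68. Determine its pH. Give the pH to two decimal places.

pH = 2.71

HN3 ⇌ N3- + H+
Ka = 10^(−4.68) = 2.09 × 10^-5
From the ICE table, Ka = [H+]²/(0.183 − [H+]) = 2.09 × 10^-5.
Neglecting [H+] in the denominator: [H+] = √(2.09 × 10^-5 × 0.183) = 1.96 × 10^-3 M
([H+]/C₀ = 1.1% < 5%, so the approximation holds.)
pH = −log[H+] = −log(1.96 × 10^-3) = 2.71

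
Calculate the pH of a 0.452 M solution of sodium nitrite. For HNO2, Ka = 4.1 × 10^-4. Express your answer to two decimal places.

pH = 8.52

NO2- is the conjugate base of the weak acid HNO2.
Kb = Kw/Ka = 1.0×10^-14 / 4.1 × 10^-4 = 2.44 × 10^-11
Kb = [OH-]²/(0.452 − [OH-]) = 2.44 × 10^-11
Neglecting [OH-] in the denominator: [OH-] = √(2.44 × 10^-11 × 0.452) = 3.32 × 10^-6 M
Check: 0.00073% ionized — well under 5%, approximation valid.
pOH = 5.48, so pH = 14.00 − pOH = 8.52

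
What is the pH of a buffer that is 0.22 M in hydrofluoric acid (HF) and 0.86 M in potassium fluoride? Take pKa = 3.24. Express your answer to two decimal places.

pH = 3.83

Using pH = pKa + log([base]/[acid]) with [base]/[acid] = 0.86/0.22:
pH = 3.24 + (+0.592) = 3.83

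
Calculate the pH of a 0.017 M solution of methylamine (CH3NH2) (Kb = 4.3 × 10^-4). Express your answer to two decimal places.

CH3NH2 + H2O ⇌ CH3NH3+ + OH-
Let x = [OH-] at equilibrium. Kb = x²/(0.017 − x).
Here C₀/Kb ≈ 39.5, so the small-x approximation fails. Use the quadratic:
x = [−0.00043 + √(0.00043² + 2.92e-05)]/2 = 2.50 × 10^-3 M
pOH = −log(2.50 × 10^-3) = 2.60; pH = 14.00 − 2.60 = 11.40

pH = 11.40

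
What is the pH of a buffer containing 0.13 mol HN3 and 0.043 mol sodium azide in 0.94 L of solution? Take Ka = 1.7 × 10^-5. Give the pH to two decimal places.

pH = 4.29

pKa = −log(1.7 × 10^-5) = 4.770
pH = pKa + log([A⁻]/[HA]) = 4.770 + log(0.043/0.13)
pH = 4.770 + (-0.480) = 4.29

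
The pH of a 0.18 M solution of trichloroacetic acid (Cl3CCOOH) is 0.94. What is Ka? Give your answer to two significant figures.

[H+] = 10^(-0.94) = 1.15 × 10^-1 M
At equilibrium [HA] = 0.18 − 1.15 × 10^-1 = 6.50 × 10^-2 M
Ka = [H+][A-]/[HA] = (1.15 × 10^-1)² / 6.50 × 10^-2 = 2.0 × 10^-1

Ka = 2.0 × 10^-1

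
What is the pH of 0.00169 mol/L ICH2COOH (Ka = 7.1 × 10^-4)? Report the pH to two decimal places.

ICH2COOH ⇌ ICH2COO- + H+
From the ICE table, Ka = [H+]²/(0.00169 − [H+]) = 7.1 × 10^-4.
[H+] is not negligible relative to C₀; solve [H+]² + 0.00071·[H+] − 1.2e-06 = 0.
[H+] = (−Ka + √(Ka² + 4·Ka·C₀))/2 = 7.96 × 10^-4 M
pH = −log[H+] = −log(7.96 × 10^-4) = 3.10

pH = 3.10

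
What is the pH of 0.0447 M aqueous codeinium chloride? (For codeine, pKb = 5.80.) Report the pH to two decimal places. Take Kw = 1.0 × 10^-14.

pH = 4.77

C18H22NO3+ is the conjugate acid of the weak base C18H21NO3.
Kb = 10^(−5.80) = 1.58 × 10^-6
Ka = Kw/Kb = 1.0×10^-14 / 1.58 × 10^-6 = 6.33 × 10^-9
Ka = [H+]²/(0.0447 − [H+]) = 6.33 × 10^-9
Since Ka ≪ C₀, [H+] ≈ √(Ka·C₀) = 1.68 × 10^-5 M.
pH = −log(1.68 × 10^-5) = 4.77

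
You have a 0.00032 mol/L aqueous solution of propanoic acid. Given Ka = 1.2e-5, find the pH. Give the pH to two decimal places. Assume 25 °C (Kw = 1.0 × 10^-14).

pH = 4.25

CH3CH2COOH ⇌ CH3CH2COO- + H+
Let x = [H+] at equilibrium. Ka = x²/(0.00032 − x).
x is not negligible relative to C₀; solve x² + 1.2e-05·x − 3.84e-09 = 0.
x = [−1.2e-05 + √(1.2e-05² + 1.54e-08)]/2 = 5.63 × 10^-5 M
pH = −log[H+] = −log(5.63 × 10^-5) = 4.25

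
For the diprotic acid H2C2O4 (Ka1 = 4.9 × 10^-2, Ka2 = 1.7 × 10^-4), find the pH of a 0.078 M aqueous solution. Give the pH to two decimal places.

Ka1 ≫ Ka2, so treat the first dissociation as the only significant source of H+.
Ka1 = x²/(0.078 − x) = 4.9 × 10^-2
Solving the quadratic: x = (−Ka1 + √(Ka1² + 4·Ka1·C₀))/2 = 4.20 × 10^-2 M
pH = −log(4.20 × 10^-2) = 1.38

pH = 1.38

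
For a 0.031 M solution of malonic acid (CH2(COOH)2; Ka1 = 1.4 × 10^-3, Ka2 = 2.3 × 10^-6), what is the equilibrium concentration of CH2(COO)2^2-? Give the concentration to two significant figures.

2.3 × 10^-6 M

First ionization gives [H+] ≈ [CH2(COOH)COO-] = 5.92 × 10^-3 M.
Second step: Ka2 = [H+][CH2(COO)2^2-]/[CH2(COOH)COO-] ≈ [CH2(COO)2^2-] (since [H+] ≈ [CH2(COOH)COO-]).
So [CH2(COO)2^2-] ≈ Ka2.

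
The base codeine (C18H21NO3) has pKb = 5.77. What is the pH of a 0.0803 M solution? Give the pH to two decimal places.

pH = 10.57

C18H21NO3 + H2O ⇌ C18H22NO3+ + OH-
Kb = 10^(−5.77) = 1.70 × 10^-6
Let x = [OH-] at equilibrium. Kb = x²/(0.0803 − x).
Assume x ≪ 0.0803: x ≈ √(1.70 × 10^-6 × 0.0803) = 3.69 × 10^-4 M
pOH = −log(3.69 × 10^-4) = 3.43; pH = 14.00 − 3.43 = 10.57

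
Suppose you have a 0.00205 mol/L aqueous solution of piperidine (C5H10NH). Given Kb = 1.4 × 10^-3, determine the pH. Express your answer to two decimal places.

pH = 11.05

C5H10NH + H2O ⇌ C5H10NH2+ + OH-
Kb = [OH-]²/(0.00205 − [OH-]) = 1.4 × 10^-3
Here C₀/Kb ≈ 1.46, so the small-[OH-] approximation fails. Use the quadratic:
[OH-] = [−0.0014 + √(0.0014² + 1.15e-05)]/2 = 1.13 × 10^-3 M
pOH = 2.95, so pH = 14.00 − pOH = 11.05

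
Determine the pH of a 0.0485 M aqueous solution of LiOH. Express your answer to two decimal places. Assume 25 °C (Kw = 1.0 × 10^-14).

LiOH is a strong base; [OH-] = 0.0485 M.
pOH = -log(0.0485) = 1.31
pH = 14.00 - 1.31 = 12.69

pH = 12.69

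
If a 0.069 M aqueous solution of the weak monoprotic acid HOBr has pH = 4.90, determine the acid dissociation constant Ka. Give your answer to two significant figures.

[H+] = 10^(-4.90) = 1.26 × 10^-5 M
At equilibrium [HA] = 0.069 − 1.26 × 10^-5 = 6.90 × 10^-2 M
Ka = [H+][A-]/[HA] = (1.26 × 10^-5)² / 6.90 × 10^-2 = 2.3 × 10^-9

Ka = 2.3 × 10^-9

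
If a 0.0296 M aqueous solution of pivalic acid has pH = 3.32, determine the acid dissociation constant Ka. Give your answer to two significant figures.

[H+] = 10^(-3.32) = 4.79 × 10^-4 M
At equilibrium [HA] = 0.0296 − 4.79 × 10^-4 = 2.91 × 10^-2 M
Ka = [H+][A-]/[HA] = (4.79 × 10^-4)² / 2.91 × 10^-2 = 7.9 × 10^-6

Ka = 7.9 × 10^-6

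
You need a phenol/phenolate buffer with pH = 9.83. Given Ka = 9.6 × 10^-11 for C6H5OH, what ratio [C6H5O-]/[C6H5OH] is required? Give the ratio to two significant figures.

ratio = 0.65

pKa = -log(9.6 × 10^-11) = 10.018
pH = pKa + log(r) ⇒ log(r) = 9.83 − 10.018 = -0.188
r = [C6H5O-]/[C6H5OH] = 10^(-0.188) = 0.649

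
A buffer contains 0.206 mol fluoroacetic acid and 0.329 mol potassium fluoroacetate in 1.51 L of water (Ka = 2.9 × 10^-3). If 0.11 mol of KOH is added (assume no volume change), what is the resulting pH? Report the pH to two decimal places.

After neutralization: n(FCH2COOH) = 0.096 mol, n(FCH2COO-) = 0.439 mol.
pKa = −log(2.9 × 10^-3) = 2.538
pH = pKa + log(n_FCH2COO-/n_FCH2COOH) = 2.538 + log(0.439/0.096) = 2.538 + (+0.660)

pH = 3.20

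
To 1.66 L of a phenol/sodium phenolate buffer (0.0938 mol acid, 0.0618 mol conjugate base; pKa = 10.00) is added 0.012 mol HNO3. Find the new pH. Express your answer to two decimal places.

Added H+ converts C6H5O- to C6H5OH: C6H5OH → 0.106 mol, C6H5O- → 0.0498 mol.
pH = pKa + log([A⁻]/[HA]) = 10.00 + log(0.0498/0.106) = 10.00 -0.328

pH = 9.67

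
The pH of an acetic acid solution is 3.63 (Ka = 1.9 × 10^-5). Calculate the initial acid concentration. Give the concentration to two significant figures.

C₀ = 3.1 × 10^-3 M

[H+] = 10^(-3.63) = 2.34 × 10^-4 M = x
Ka = x²/(C₀ − x) ⇒ C₀ = x + x²/Ka
C₀ = 2.34 × 10^-4 + (2.34 × 10^-4)²/(1.9 × 10^-5) = 3.12 × 10^-3 M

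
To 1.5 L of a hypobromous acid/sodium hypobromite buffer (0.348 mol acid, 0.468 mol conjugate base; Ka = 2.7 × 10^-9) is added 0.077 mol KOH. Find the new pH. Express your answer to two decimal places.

pH = 8.87

OH- converts HOBr to OBr-: HOBr → 0.271 mol, OBr- → 0.545 mol.
pKa = −log(2.7 × 10^-9) = 8.569
Henderson–Hasselbalch with mole ratio 0.545/0.271: pH = 8.569 + (+0.303)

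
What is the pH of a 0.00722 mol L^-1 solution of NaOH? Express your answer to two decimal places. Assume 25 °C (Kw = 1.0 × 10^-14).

pH = 11.86

NaOH is a strong base; [OH-] = 0.00722 M.
pOH = -log(0.00722) = 2.14
pH = 14.00 - 2.14 = 11.86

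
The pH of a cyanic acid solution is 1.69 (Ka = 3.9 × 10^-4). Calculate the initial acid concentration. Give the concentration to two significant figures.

[H+] = 10^(-1.69) = 2.04 × 10^-2 M = x
Ka = x²/(C₀ − x) ⇒ C₀ = x + x²/Ka
C₀ = 2.04 × 10^-2 + (2.04 × 10^-2)²/(3.9 × 10^-4) = 1.09 M

C₀ = 1.1 M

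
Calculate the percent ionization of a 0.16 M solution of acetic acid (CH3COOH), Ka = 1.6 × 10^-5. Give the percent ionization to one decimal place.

CH3COOH ⇌ CH3COO- + H+; let x = [H+] at equilibrium.
x ≈ √(Ka·C₀) = √(1.6 × 10^-5 × 0.16) = 1.60 × 10^-3 M
Fraction ionized = 1.60 × 10^-3 / 0.16 = 0.0100 → 1.0%

1.0%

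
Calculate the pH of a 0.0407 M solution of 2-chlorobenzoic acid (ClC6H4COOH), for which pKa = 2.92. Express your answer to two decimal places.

pH = 2.19

ClC6H4COOH ⇌ ClC6H4COO- + H+
Ka = 10^(−2.92) = 1.20 × 10^-3
Ka = x²/(0.0407 − x) = 1.20 × 10^-3
Here C₀/Ka ≈ 33.9, so the small-x approximation fails. Use the quadratic:
x = [−0.0012 + √(0.0012² + 0.000195)]/2 = 6.41 × 10^-3 M
pH = −log(6.41 × 10^-3) = 2.19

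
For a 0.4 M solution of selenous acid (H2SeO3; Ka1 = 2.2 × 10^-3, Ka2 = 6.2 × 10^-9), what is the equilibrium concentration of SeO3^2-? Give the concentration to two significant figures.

6.2 × 10^-9 M

First ionization gives [H+] ≈ [HSeO3-] = 2.86 × 10^-2 M.
Second step: Ka2 = [H+][SeO3^2-]/[HSeO3-] ≈ [SeO3^2-] (since [H+] ≈ [HSeO3-]).
So [SeO3^2-] ≈ Ka2.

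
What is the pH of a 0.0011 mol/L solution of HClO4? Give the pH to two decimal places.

pH = 2.96

HClO4 is a strong acid and dissociates completely, so [H+] = 0.0011 M.
pH = -log(0.0011) = 2.96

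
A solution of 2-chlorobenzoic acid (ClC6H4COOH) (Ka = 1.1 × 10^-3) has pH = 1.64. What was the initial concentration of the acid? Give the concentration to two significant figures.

C₀ = 5.0 × 10^-1 M

[H+] = 10^(-1.64) = 2.29 × 10^-2 M = x
Ka = x²/(C₀ − x) ⇒ C₀ = x + x²/Ka
C₀ = 2.29 × 10^-2 + (2.29 × 10^-2)²/(1.1 × 10^-3) = 5.00 × 10^-1 M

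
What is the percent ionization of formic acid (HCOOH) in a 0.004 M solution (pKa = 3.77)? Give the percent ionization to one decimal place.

18.6%

HCOOH ⇌ HCOO- + H+; let x = [H+] at equilibrium.
Ka = 10^(−3.77) = 1.70 × 10^-4
Solve x² + 0.00017x − 6.8e-07 = 0 → x = 7.44 × 10^-4 M
% ionization = x/C₀ × 100% = 7.44 × 10^-4/0.004 × 100% = 18.6%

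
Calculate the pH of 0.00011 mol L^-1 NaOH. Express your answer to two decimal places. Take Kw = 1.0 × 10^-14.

pH = 10.04

NaOH is a strong base; [OH-] = 0.00011 M.
pOH = -log(0.00011) = 3.96
pH = 14.00 - 3.96 = 10.04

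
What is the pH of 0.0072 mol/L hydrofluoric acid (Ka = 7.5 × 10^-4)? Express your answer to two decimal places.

pH = 2.70

HF ⇌ F- + H+
From the ICE table, Ka = [H+]²/(0.0072 − [H+]) = 7.5 × 10^-4.
The 5% rule fails; solving [H+]² + Ka·[H+] − Ka·C₀ = 0 exactly:
[H+] = (−Ka + √(Ka² + 4·Ka·C₀))/2 = 1.98 × 10^-3 M
pH = −log[H+] = −log(1.98 × 10^-3) = 2.70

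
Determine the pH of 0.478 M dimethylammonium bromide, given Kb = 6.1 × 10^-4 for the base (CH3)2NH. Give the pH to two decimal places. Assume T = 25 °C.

pH = 5.55

(CH3)2NH2+ is the conjugate acid of the weak base (CH3)2NH.
Ka = Kw/Kb = 1.0×10^-14 / 6.1 × 10^-4 = 1.64 × 10^-11
Ka = x²/(0.478 − x) = 1.64 × 10^-11
Neglecting x in the denominator: x = √(1.64 × 10^-11 × 0.478) = 2.80 × 10^-6 M
pH = −log[H+] = −log(2.80 × 10^-6) = 5.55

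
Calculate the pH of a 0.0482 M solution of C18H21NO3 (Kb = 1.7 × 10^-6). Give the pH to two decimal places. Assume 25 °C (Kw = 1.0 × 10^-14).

C18H21NO3 + H2O ⇌ C18H22NO3+ + OH-
From the ICE table, Kb = x²/(0.0482 − x) = 1.7 × 10^-6.
Since Kb ≪ C₀, x ≈ √(Kb·C₀) = 2.86 × 10^-4 M.
Check: 0.59% ionized — well under 5%, approximation valid.
pOH = 3.54, so pH = 14.00 − pOH = 10.46

pH = 10.46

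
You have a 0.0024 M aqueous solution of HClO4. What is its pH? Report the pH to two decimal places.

HClO4 is a strong acid and dissociates completely, so [H+] = 0.0024 M.
pH = -log(0.0024) = 2.62

pH = 2.62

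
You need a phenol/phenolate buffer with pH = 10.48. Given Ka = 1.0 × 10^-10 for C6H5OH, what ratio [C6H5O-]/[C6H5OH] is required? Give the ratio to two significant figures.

ratio = 3.0

pKa = -log(1.0 × 10^-10) = 10.000
pH = pKa + log(r) ⇒ log(r) = 10.48 − 10.000 = +0.480
r = [C6H5O-]/[C6H5OH] = 10^(+0.480) = 3.02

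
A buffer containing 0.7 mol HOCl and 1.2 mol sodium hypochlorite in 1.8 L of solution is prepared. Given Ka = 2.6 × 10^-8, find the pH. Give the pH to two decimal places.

pKa = −log(2.6 × 10^-8) = 7.585
pH = pKa + log([A⁻]/[HA]) = 7.585 + log(1.2/0.7)
pH = 7.585 + (+0.234) = 7.82

pH = 7.82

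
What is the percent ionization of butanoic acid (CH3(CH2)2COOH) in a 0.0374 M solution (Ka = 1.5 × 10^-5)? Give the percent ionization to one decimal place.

2.0%

CH3(CH2)2COOH ⇌ CH3(CH2)2COO- + H+; let x = [H+] at equilibrium.
x ≈ √(Ka·C₀) = √(1.5 × 10^-5 × 0.0374) = 7.49 × 10^-4 M
Fraction ionized = 7.49 × 10^-4 / 0.0374 = 0.0200 → 2.0%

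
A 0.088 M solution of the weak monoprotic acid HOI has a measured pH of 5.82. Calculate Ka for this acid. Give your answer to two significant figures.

[H+] = 10^(-5.82) = 1.51 × 10^-6 M
At equilibrium [HA] = 0.088 − 1.51 × 10^-6 = 8.80 × 10^-2 M
Ka = [H+][A-]/[HA] = (1.51 × 10^-6)² / 8.80 × 10^-2 = 2.6 × 10^-11

Ka = 2.6 × 10^-11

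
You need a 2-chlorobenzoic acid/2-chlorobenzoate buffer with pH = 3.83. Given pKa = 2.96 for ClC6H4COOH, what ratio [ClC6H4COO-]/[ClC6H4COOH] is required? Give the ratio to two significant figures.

ratio = 7.4

pH = pKa + log(r) ⇒ log(r) = 3.83 − 2.96 = +0.87
r = [ClC6H4COO-]/[ClC6H4COOH] = 10^(+0.87) = 7.41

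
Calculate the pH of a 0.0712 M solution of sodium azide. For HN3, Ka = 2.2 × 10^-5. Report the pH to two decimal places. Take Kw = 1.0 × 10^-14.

N3- is the conjugate base of the weak acid HN3.
Kb = Kw/Ka = 1.0×10^-14 / 2.2 × 10^-5 = 4.55 × 10^-10
Kb = [OH-]²/(0.0712 − [OH-]) = 4.55 × 10^-10
Since Kb ≪ C₀, [OH-] ≈ √(Kb·C₀) = 5.69 × 10^-6 M.
pOH = 5.24, so pH = 14.00 − pOH = 8.76

pH = 8.76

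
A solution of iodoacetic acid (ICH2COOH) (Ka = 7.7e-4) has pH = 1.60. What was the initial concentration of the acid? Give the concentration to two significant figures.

[H+] = 10^(-1.60) = 2.51 × 10^-2 M = x
Ka = x²/(C₀ − x) ⇒ C₀ = x + x²/Ka
C₀ = 2.51 × 10^-2 + (2.51 × 10^-2)²/(7.7 × 10^-4) = 8.43 × 10^-1 M

C₀ = 8.4 × 10^-1 M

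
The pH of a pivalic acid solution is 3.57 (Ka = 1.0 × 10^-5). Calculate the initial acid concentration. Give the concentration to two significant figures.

C₀ = 7.5 × 10^-3 M

[H+] = 10^(-3.57) = 2.69 × 10^-4 M = x
Ka = x²/(C₀ − x) ⇒ C₀ = x + x²/Ka
C₀ = 2.69 × 10^-4 + (2.69 × 10^-4)²/(1.0 × 10^-5) = 7.51 × 10^-3 M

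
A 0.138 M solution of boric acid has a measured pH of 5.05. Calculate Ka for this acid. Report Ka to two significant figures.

[H+] = 10^(-5.05) = 8.91 × 10^-6 M
At equilibrium [HA] = 0.138 − 8.91 × 10^-6 = 1.38 × 10^-1 M
Ka = [H+][A-]/[HA] = (8.91 × 10^-6)² / 1.38 × 10^-1 = 5.8 × 10^-10

Ka = 5.8 × 10^-10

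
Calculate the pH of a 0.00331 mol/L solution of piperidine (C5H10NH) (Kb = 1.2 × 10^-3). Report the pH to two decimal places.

pH = 11.17

C5H10NH + H2O ⇌ C5H10NH2+ + OH-
From the ICE table, Kb = x²/(0.00331 − x) = 1.2 × 10^-3.
Here C₀/Kb ≈ 2.76, so the small-x approximation fails. Use the quadratic:
x = (−Kb + √(Kb² + 4·Kb·C₀))/2 = 1.48 × 10^-3 M
pOH = −log(1.48 × 10^-3) = 2.83; pH = 14.00 − 2.83 = 11.17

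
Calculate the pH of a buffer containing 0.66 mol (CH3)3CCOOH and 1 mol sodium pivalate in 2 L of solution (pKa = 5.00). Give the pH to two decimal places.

pH = 5.18

Henderson–Hasselbalch: pH = pKa + log([(CH3)3CCOO-]/[(CH3)3CCOOH]) = 5.00 + log(1/0.66)
pH = 5.00 + (+0.180) = 5.18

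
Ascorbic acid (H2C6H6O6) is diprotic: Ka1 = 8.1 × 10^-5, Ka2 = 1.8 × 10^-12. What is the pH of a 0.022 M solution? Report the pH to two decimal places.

Ka1 ≫ Ka2, so treat the first dissociation as the only significant source of H+.
Ka1 = x²/(0.022 − x) = 8.1 × 10^-5
Solving the quadratic: x = (−Ka1 + √(Ka1² + 4·Ka1·C₀))/2 = 1.30 × 10^-3 M
pH = −log(1.30 × 10^-3) = 2.89

pH = 2.89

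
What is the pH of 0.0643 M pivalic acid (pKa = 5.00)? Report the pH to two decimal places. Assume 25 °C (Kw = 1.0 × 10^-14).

(CH3)3CCOOH ⇌ (CH3)3CCOO- + H+
Ka = 10^(−5.00) = 1.00 × 10^-5
Ka = x²/(0.0643 − x) = 1.00 × 10^-5
Since Ka ≪ C₀, x ≈ √(Ka·C₀) = 8.02 × 10^-4 M.
Check: 1.2% ionized — well under 5%, approximation valid.
pH = −log(8.02 × 10^-4) = 3.10

pH = 3.10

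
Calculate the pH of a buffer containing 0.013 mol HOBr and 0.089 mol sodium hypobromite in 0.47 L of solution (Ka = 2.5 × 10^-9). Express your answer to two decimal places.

pKa = −log(2.5 × 10^-9) = 8.602
pH = pKa + log([A⁻]/[HA]) = 8.602 + log(0.089/0.013)
pH = 8.602 + (+0.835) = 9.44

pH = 9.44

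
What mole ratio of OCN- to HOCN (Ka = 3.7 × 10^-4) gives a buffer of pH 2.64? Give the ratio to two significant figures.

pKa = -log(3.7 × 10^-4) = 3.432
pH = pKa + log(r) ⇒ log(r) = 2.64 − 3.432 = -0.792
r = [OCN-]/[HOCN] = 10^(-0.792) = 0.161

ratio = 0.16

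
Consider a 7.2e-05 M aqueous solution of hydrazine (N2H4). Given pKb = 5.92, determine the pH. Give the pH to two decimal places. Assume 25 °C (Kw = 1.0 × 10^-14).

N2H4 + H2O ⇌ N2H5+ + OH-
Kb = 10^(−5.92) = 1.20 × 10^-6
From the ICE table, Kb = x²/(7.2e-05 − x) = 1.20 × 10^-6.
x is not negligible relative to C₀; solve x² + 1.2e-06·x − 8.64e-11 = 0.
x = (−Kb + √(Kb² + 4·Kb·C₀))/2 = 8.71 × 10^-6 M
pOH = 5.06, so pH = 14.00 − pOH = 8.94

pH = 8.94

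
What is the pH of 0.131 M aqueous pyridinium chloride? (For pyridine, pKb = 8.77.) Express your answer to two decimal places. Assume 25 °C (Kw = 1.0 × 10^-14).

C5H5NH+ is the conjugate acid of the weak base C5H5N.
Kb = 10^(−8.77) = 1.70 × 10^-9
Ka = Kw/Kb = 1.0×10^-14 / 1.70 × 10^-9 = 5.88 × 10^-6
Let x = [H+] at equilibrium. Ka = x²/(0.131 − x).
Since Ka ≪ C₀, x ≈ √(Ka·C₀) = 8.78 × 10^-4 M.
(x/C₀ = 0.67% < 5%, so the approximation holds.)
pH = −log(8.78 × 10^-4) = 3.06

pH = 3.06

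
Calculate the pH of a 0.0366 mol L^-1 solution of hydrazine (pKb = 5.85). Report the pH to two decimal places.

pH = 10.36

N2H4 + H2O ⇌ N2H5+ + OH-
Kb = 10^(−5.85) = 1.41 × 10^-6
Kb = [OH-]²/(0.0366 − [OH-]) = 1.41 × 10^-6
Assume [OH-] ≪ 0.0366: [OH-] ≈ √(1.41 × 10^-6 × 0.0366) = 2.27 × 10^-4 M
([OH-]/C₀ = 0.62% < 5%, so the approximation holds.)
pOH = 3.64, so pH = 14.00 − pOH = 10.36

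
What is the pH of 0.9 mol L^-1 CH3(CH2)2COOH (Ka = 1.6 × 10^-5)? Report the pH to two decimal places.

CH3(CH2)2COOH ⇌ CH3(CH2)2COO- + H+
Ka = [H+]²/(0.9 − [H+]) = 1.6 × 10^-5
Neglecting [H+] in the denominator: [H+] = √(1.6 × 10^-5 × 0.9) = 3.79 × 10^-3 M
([H+]/C₀ = 0.42% < 5%, so the approximation holds.)
pH = −log(3.79 × 10^-3) = 2.42

pH = 2.42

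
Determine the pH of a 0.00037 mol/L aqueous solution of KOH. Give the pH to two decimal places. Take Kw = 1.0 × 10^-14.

KOH is a strong base; [OH-] = 0.00037 M.
pOH = -log(0.00037) = 3.43
pH = 14.00 - 3.43 = 10.57

pH = 10.57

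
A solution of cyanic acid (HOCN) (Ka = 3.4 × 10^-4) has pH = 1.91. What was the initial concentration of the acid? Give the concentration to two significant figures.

C₀ = 4.6 × 10^-1 M

[H+] = 10^(-1.91) = 1.23 × 10^-2 M = x
Ka = x²/(C₀ − x) ⇒ C₀ = x + x²/Ka
C₀ = 1.23 × 10^-2 + (1.23 × 10^-2)²/(3.4 × 10^-4) = 4.57 × 10^-1 M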